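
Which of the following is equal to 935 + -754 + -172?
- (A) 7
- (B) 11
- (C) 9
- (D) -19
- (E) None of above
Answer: C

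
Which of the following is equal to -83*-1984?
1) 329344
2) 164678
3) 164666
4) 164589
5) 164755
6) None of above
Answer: 6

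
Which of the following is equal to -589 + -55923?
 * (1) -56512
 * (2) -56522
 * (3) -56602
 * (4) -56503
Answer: 1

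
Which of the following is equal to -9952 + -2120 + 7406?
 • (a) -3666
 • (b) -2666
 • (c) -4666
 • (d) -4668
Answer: c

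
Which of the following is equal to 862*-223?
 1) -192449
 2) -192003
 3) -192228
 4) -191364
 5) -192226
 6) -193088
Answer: 5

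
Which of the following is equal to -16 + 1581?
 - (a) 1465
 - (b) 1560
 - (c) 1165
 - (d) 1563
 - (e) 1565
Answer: e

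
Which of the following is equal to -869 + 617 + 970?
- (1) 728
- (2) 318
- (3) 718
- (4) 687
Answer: 3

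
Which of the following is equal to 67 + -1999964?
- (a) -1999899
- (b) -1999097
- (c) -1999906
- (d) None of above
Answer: d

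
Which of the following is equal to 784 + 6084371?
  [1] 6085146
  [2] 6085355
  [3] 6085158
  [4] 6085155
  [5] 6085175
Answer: 4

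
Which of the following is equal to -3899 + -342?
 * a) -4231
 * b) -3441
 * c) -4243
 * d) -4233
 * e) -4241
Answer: e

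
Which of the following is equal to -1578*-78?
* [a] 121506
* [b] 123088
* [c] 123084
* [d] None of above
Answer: c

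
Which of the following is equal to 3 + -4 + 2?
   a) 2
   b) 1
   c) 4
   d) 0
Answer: b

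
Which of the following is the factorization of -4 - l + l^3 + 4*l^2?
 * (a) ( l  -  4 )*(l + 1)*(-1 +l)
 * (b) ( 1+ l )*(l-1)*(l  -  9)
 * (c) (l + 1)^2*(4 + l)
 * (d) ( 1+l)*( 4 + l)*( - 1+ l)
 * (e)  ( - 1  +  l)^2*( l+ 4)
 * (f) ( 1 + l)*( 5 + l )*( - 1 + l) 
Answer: d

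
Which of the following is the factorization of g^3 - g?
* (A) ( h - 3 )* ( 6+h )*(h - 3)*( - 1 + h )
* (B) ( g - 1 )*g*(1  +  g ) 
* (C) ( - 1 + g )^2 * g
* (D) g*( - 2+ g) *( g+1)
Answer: B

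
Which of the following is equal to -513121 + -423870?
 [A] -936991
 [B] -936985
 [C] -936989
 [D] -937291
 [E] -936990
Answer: A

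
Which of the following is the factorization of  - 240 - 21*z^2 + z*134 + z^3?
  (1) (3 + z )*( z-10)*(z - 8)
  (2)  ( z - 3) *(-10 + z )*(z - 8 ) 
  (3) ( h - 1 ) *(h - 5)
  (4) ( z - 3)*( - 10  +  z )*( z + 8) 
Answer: 2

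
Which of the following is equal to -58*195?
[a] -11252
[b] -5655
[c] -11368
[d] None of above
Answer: d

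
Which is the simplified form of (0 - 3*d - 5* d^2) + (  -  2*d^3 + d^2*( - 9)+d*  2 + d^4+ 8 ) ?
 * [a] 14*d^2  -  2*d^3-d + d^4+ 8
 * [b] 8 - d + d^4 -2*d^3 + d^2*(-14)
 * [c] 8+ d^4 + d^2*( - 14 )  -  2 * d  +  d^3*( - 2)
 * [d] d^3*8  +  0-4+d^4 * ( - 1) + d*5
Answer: b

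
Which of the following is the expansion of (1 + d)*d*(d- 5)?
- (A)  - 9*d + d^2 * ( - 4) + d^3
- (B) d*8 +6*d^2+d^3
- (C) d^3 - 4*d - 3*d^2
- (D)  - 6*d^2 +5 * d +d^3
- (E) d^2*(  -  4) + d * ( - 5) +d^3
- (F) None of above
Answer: E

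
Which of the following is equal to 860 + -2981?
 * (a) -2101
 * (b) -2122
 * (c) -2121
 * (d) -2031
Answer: c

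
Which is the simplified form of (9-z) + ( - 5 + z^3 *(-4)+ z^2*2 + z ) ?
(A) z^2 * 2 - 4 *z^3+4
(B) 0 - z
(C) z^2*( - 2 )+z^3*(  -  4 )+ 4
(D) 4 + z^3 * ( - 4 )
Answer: A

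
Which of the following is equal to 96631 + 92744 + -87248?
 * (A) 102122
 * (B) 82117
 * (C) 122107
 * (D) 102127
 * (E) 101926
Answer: D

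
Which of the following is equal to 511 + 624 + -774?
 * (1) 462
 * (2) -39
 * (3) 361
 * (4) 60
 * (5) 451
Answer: 3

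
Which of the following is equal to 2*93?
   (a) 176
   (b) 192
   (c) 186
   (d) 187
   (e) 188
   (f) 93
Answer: c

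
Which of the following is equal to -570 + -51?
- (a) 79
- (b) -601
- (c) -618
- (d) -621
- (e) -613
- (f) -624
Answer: d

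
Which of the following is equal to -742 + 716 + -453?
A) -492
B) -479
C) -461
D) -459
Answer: B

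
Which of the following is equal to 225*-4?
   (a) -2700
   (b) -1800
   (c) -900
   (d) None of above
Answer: c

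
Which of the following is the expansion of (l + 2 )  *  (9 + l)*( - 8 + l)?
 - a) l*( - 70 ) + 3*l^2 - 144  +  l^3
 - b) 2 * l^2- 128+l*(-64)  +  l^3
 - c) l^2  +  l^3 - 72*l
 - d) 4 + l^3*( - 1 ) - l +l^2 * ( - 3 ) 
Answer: a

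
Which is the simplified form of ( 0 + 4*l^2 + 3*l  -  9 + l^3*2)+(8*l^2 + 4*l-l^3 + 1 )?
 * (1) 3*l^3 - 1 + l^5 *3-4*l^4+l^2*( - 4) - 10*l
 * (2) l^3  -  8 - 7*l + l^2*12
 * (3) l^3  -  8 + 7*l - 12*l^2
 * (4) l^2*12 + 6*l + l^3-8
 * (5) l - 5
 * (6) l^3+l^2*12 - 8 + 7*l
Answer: 6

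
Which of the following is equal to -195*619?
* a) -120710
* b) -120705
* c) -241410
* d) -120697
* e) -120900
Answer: b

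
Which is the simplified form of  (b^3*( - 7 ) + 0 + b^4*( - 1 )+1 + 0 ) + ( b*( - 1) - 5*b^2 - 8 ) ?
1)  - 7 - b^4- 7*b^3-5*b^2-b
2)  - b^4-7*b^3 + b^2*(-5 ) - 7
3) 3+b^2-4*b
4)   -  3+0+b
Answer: 1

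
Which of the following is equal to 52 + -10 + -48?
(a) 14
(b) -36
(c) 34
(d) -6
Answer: d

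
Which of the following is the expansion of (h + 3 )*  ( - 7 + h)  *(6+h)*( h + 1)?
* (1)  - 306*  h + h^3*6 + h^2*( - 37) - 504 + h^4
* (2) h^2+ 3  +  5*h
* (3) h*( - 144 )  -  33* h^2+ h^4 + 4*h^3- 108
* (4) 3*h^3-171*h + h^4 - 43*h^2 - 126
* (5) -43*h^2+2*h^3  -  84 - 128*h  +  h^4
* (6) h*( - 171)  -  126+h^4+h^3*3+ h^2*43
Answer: 4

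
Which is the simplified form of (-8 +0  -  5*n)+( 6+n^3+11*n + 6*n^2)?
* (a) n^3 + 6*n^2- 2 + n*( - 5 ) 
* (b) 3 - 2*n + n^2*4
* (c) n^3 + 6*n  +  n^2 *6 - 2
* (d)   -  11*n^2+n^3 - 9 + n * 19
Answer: c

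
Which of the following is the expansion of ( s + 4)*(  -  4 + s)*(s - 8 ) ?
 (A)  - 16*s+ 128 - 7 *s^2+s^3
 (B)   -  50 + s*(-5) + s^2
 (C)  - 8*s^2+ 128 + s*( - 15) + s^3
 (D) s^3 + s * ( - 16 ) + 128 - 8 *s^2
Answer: D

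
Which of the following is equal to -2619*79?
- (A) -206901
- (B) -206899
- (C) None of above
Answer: A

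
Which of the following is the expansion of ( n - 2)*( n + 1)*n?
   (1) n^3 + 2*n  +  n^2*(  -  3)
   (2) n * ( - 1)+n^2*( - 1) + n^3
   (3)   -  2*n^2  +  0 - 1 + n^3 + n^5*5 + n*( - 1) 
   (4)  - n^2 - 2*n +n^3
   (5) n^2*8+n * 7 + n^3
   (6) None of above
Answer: 4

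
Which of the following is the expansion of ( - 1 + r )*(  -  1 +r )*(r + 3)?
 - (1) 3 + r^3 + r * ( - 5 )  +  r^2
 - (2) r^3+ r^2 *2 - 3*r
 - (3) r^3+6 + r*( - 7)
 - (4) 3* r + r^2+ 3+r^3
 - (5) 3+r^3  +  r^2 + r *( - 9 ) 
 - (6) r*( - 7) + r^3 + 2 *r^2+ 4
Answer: 1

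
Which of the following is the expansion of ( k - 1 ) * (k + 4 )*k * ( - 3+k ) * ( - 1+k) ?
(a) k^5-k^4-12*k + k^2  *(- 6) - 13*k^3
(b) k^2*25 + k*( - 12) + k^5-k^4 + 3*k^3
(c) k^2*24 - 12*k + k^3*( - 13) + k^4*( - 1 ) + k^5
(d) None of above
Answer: d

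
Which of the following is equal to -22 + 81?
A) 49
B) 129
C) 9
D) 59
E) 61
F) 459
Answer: D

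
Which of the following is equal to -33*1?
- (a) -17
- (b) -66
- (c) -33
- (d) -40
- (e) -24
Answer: c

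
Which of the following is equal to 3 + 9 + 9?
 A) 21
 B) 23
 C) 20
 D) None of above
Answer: A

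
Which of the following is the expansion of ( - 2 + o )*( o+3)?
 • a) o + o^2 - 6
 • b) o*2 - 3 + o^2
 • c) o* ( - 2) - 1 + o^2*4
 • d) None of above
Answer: a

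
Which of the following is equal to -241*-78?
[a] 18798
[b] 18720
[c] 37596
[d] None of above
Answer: a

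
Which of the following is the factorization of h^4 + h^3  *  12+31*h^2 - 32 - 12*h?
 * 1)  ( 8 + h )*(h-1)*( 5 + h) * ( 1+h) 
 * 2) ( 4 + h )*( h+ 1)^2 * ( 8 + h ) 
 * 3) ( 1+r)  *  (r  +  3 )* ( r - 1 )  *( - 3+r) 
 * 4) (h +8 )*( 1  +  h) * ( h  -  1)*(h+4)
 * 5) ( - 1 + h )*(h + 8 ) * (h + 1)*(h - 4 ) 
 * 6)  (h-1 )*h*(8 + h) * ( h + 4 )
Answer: 4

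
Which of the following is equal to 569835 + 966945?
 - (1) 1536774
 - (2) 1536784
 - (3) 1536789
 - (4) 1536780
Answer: 4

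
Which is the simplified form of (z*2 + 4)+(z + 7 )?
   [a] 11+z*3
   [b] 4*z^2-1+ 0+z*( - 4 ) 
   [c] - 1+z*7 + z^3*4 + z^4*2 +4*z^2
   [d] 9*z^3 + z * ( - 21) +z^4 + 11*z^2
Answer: a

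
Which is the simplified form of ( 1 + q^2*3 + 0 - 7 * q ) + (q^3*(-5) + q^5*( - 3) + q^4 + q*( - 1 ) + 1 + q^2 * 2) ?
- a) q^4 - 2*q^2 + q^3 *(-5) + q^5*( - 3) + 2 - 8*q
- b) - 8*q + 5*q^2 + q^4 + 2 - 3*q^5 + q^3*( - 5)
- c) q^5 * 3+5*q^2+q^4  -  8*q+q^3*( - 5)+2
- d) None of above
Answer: b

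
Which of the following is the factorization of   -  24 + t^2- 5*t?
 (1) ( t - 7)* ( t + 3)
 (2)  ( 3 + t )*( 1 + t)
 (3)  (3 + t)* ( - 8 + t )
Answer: 3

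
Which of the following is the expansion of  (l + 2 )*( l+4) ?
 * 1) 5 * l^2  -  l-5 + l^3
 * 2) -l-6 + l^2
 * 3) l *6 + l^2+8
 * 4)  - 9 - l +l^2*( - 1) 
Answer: 3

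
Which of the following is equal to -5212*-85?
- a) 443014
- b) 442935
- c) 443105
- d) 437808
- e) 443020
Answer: e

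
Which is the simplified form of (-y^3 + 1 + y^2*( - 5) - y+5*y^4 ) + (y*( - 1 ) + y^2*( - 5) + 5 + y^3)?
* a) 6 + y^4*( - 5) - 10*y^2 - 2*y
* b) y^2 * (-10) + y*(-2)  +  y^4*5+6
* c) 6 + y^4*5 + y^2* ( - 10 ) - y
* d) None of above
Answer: b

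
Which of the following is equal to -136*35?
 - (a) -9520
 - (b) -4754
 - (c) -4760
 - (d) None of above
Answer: c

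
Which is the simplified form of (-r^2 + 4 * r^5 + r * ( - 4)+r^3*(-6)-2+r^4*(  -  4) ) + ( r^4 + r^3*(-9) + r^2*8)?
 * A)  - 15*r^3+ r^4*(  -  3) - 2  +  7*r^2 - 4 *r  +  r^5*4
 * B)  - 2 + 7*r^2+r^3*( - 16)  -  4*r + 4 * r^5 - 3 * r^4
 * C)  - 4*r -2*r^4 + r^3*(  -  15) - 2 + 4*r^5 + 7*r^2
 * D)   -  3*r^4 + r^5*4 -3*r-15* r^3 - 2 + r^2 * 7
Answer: A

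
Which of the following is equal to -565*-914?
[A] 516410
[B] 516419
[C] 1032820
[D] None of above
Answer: A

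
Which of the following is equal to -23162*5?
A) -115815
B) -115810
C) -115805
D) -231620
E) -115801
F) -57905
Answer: B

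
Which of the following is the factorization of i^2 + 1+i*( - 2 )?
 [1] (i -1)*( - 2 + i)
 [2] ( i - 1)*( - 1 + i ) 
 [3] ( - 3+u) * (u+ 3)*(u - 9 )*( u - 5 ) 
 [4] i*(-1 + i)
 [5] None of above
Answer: 2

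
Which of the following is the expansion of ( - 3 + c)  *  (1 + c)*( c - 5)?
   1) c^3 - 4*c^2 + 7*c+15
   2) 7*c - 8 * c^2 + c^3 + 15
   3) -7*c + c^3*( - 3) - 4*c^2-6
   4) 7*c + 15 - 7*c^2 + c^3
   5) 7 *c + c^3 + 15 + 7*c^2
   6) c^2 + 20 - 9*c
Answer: 4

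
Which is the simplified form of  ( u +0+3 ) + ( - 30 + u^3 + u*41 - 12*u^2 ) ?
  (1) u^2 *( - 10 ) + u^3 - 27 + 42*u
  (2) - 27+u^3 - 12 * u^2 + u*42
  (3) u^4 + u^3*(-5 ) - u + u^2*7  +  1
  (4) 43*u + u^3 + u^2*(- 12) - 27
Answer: 2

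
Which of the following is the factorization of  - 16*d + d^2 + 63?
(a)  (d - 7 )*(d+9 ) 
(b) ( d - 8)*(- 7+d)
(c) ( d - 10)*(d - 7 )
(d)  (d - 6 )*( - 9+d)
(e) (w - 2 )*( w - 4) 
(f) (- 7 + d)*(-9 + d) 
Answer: f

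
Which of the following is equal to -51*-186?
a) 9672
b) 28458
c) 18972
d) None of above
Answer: d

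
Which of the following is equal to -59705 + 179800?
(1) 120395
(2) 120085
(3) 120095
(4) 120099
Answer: 3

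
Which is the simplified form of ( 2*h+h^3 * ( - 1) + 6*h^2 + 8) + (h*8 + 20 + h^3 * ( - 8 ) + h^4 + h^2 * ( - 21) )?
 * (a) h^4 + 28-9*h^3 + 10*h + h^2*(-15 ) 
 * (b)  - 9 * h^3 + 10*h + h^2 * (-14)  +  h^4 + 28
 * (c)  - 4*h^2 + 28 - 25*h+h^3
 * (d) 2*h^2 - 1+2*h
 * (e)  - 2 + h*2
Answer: a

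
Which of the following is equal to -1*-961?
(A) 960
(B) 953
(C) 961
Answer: C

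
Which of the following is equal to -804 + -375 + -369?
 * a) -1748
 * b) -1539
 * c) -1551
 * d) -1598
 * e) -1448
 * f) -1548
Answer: f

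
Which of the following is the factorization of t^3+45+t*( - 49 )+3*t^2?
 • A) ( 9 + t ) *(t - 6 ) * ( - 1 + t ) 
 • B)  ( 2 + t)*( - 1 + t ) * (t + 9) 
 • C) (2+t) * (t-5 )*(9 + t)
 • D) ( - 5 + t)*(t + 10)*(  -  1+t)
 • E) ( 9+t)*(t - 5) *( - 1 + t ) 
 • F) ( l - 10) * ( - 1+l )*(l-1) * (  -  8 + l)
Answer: E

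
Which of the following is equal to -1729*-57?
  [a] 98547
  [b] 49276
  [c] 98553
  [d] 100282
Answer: c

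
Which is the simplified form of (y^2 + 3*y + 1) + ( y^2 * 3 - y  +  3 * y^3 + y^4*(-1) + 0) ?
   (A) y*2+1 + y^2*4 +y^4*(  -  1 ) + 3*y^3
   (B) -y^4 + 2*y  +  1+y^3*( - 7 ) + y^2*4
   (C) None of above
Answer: A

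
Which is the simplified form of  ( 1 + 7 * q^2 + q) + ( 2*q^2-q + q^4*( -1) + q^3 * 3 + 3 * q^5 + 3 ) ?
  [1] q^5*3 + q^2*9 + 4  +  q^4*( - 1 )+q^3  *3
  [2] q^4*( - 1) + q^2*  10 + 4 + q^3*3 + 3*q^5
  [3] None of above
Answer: 1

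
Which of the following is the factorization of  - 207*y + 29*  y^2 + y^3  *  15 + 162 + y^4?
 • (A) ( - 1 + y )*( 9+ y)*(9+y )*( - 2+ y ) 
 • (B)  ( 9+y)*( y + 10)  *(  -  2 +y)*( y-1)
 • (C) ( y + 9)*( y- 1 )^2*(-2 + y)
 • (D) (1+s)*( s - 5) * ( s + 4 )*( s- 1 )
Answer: A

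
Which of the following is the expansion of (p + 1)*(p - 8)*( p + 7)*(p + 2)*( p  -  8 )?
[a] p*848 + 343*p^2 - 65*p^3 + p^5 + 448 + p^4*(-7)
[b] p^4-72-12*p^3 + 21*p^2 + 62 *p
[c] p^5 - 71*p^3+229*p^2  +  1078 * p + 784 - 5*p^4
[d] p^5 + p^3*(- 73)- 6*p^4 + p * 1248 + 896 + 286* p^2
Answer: d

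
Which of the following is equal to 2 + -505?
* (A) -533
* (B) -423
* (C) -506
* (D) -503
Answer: D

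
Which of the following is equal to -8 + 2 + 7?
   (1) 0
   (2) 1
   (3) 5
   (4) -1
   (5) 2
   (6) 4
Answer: 2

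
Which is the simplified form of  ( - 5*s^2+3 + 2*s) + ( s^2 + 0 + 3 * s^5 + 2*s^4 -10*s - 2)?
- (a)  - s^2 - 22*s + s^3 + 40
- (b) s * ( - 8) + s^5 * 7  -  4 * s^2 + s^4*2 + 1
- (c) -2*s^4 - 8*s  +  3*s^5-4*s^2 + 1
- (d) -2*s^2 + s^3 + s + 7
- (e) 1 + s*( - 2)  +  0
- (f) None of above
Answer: f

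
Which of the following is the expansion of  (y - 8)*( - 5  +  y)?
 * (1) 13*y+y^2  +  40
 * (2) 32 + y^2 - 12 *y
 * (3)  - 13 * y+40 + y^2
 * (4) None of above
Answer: 3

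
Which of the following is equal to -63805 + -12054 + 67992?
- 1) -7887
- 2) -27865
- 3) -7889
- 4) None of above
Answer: 4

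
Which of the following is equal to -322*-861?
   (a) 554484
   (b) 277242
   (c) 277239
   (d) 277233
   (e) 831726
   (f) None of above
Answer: b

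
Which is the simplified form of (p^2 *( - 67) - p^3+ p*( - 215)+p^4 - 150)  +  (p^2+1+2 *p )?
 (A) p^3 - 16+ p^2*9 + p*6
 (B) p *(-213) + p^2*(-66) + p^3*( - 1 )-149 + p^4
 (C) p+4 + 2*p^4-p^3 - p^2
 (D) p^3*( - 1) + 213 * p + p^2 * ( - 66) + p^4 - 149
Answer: B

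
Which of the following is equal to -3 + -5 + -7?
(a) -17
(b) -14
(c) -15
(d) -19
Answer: c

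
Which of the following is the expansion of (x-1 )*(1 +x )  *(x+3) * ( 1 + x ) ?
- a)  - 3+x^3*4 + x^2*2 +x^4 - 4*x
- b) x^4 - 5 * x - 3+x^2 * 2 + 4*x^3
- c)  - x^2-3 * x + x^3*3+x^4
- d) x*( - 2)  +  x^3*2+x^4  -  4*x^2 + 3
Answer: a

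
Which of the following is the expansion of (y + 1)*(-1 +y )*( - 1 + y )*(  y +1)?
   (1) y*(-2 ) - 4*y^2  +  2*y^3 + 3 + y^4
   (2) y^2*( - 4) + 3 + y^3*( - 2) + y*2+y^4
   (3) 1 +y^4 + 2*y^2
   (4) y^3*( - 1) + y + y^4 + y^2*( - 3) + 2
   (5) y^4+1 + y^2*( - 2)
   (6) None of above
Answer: 5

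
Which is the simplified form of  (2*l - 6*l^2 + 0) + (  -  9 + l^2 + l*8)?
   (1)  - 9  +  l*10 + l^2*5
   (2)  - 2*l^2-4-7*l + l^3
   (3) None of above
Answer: 3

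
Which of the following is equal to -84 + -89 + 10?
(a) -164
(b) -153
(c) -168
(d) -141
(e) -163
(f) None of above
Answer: e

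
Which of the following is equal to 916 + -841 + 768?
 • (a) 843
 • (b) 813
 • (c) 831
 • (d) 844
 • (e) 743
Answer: a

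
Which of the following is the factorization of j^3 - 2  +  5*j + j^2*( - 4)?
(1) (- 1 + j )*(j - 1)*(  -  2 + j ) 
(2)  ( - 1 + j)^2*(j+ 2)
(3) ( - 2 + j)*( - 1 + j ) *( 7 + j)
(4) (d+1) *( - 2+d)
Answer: 1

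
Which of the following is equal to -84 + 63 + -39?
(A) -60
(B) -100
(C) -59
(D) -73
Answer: A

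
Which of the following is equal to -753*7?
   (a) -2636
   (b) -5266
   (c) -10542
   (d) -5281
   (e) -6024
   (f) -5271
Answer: f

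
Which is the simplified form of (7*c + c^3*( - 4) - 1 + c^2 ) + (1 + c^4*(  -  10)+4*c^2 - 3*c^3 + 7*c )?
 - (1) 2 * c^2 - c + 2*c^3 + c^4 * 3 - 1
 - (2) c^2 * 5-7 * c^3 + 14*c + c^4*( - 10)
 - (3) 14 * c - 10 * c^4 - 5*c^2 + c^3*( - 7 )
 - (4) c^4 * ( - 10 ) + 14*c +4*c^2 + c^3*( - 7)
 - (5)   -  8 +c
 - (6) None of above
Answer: 2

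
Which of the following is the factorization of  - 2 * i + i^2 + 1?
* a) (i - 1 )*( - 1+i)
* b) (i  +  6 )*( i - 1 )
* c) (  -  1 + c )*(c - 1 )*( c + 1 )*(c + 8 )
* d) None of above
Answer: a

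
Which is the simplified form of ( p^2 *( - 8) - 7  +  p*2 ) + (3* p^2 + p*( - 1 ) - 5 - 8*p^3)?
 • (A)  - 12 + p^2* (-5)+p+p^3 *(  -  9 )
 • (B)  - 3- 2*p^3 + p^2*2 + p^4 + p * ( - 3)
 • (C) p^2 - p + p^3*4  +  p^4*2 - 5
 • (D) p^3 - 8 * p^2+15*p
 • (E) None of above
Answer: E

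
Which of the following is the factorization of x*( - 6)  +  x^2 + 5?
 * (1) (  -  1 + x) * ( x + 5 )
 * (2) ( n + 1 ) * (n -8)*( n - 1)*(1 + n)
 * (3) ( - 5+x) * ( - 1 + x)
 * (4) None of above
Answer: 3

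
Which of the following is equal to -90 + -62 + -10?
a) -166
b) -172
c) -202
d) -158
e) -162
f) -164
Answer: e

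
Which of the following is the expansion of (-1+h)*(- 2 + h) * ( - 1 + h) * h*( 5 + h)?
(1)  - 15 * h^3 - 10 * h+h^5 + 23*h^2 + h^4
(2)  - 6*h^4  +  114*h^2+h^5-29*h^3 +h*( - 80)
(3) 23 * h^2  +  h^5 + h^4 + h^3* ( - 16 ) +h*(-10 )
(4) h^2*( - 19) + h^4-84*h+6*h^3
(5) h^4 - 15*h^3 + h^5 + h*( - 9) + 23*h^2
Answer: 1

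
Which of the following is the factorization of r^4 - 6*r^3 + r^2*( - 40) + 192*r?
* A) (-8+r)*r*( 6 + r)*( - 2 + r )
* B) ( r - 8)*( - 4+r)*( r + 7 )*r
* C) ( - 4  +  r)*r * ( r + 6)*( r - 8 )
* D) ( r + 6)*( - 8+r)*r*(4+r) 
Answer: C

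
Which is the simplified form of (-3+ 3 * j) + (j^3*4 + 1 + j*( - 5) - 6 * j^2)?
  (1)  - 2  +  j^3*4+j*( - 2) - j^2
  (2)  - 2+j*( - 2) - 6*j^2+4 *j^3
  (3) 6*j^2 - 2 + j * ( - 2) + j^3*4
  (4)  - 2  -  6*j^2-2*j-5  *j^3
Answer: 2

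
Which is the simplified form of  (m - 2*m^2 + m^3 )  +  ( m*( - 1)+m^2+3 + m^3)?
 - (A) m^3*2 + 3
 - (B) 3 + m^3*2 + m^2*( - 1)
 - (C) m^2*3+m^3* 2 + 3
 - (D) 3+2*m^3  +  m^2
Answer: B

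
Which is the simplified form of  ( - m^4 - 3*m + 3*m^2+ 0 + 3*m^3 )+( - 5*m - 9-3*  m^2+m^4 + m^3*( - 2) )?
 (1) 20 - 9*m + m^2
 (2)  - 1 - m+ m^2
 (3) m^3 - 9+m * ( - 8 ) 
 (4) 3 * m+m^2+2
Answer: 3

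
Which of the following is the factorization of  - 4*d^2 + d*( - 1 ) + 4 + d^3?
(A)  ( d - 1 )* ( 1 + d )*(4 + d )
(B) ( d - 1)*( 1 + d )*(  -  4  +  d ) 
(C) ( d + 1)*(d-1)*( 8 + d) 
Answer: B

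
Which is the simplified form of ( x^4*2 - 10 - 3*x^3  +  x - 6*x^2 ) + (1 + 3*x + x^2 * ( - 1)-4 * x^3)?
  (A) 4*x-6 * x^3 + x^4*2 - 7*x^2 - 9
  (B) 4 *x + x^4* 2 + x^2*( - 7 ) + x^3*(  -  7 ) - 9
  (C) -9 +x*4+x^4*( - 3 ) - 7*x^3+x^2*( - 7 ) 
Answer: B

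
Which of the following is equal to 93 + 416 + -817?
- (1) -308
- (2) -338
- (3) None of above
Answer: 1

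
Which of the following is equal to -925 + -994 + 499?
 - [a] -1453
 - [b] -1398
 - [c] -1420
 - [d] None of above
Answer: c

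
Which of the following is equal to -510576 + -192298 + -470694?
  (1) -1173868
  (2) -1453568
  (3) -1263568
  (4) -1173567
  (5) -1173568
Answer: 5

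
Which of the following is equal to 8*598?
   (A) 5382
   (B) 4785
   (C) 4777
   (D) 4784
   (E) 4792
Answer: D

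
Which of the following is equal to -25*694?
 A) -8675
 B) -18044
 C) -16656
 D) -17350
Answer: D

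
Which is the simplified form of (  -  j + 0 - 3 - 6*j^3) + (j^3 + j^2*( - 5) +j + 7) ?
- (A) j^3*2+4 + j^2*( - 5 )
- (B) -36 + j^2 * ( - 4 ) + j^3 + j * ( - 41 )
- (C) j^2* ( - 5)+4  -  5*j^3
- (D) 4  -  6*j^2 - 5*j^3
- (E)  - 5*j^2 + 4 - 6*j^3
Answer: C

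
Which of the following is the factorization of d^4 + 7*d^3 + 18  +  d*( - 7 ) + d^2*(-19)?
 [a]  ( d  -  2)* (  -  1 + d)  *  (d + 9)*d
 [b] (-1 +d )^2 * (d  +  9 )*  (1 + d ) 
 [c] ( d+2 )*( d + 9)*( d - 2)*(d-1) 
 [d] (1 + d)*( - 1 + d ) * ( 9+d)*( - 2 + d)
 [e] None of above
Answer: d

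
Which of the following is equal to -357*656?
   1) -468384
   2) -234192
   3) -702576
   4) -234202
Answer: 2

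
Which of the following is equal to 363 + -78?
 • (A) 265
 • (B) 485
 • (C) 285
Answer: C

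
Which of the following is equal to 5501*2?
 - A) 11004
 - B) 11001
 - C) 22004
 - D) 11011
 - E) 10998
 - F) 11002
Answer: F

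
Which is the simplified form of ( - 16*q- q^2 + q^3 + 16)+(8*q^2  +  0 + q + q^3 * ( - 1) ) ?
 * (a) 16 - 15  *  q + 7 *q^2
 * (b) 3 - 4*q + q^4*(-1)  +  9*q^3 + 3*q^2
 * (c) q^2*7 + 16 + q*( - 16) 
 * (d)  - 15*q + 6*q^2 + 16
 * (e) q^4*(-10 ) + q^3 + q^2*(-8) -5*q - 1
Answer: a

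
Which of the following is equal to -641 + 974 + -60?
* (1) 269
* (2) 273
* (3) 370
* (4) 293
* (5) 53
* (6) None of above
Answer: 2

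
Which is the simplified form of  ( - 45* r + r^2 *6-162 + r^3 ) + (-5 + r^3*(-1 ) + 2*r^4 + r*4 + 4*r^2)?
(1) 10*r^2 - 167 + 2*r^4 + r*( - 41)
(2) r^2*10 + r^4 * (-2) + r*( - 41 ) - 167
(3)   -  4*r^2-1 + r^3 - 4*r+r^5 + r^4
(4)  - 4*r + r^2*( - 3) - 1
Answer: 1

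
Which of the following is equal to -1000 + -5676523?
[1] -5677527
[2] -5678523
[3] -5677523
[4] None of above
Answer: 3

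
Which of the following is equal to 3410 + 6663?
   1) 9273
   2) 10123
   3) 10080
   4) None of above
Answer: 4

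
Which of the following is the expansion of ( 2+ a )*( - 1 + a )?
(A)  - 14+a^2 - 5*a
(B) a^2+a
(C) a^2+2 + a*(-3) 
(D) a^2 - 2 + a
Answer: D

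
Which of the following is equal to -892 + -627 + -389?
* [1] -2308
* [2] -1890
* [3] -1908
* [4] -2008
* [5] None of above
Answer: 3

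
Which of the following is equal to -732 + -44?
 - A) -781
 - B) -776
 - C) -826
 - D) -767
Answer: B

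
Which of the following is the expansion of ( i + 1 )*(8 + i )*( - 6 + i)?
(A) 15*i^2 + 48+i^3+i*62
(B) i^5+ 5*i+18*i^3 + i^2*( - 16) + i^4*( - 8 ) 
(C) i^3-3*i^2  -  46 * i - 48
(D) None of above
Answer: D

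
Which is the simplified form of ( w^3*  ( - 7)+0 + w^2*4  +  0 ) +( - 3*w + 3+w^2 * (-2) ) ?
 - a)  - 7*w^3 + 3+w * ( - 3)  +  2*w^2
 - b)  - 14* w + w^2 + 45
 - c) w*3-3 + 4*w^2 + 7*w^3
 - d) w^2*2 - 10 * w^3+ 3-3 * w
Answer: a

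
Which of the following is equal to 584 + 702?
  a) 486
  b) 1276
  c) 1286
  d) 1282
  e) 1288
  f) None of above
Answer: c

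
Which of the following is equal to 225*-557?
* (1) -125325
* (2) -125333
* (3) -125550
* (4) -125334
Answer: 1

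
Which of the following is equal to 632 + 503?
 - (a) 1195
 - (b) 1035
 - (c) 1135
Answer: c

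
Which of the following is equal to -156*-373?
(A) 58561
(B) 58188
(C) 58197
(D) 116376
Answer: B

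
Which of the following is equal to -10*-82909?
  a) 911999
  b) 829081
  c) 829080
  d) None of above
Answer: d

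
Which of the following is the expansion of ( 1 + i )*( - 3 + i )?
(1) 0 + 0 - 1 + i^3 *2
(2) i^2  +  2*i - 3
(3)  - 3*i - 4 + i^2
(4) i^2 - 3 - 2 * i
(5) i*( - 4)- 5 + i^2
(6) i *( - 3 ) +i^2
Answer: 4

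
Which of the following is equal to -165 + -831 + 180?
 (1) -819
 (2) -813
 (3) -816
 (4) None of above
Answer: 3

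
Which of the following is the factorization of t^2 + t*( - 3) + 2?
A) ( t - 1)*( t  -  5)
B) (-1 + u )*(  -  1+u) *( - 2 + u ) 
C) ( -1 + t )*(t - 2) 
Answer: C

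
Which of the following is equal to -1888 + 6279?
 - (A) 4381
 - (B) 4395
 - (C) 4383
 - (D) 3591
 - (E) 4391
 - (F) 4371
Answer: E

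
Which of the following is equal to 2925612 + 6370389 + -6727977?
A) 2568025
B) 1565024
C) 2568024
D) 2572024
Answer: C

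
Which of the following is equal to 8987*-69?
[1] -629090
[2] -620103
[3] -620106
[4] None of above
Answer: 2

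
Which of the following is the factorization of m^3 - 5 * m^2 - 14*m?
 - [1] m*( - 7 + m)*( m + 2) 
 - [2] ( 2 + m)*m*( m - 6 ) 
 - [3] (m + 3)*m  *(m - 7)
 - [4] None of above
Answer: 1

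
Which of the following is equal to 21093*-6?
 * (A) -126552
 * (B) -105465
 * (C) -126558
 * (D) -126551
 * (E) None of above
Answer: C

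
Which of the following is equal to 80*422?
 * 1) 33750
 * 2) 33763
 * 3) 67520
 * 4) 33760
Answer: 4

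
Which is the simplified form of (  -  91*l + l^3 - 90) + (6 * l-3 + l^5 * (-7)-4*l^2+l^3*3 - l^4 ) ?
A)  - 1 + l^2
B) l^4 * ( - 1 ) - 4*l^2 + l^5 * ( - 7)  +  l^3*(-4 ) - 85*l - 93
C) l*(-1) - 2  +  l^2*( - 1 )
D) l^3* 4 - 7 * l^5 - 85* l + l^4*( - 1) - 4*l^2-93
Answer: D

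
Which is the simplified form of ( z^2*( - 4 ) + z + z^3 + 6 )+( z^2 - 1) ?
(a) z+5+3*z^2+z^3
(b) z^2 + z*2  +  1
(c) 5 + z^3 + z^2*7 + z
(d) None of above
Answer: d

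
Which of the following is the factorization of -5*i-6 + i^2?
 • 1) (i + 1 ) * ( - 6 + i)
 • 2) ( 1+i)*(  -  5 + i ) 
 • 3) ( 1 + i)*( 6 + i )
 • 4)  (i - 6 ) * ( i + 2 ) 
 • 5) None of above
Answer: 1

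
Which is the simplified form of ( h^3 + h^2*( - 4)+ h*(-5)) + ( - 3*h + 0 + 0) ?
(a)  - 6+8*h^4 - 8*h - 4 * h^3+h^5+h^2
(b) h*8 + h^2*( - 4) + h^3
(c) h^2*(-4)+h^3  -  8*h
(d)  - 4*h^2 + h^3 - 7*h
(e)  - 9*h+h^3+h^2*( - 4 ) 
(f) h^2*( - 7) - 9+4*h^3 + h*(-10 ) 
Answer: c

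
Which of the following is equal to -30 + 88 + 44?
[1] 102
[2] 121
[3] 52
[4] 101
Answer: 1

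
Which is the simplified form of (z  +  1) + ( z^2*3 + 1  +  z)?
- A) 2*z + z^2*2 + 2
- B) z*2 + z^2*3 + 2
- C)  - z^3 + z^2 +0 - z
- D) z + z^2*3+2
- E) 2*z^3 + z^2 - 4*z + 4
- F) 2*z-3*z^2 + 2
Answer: B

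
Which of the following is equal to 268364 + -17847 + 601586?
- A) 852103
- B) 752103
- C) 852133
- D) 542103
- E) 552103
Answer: A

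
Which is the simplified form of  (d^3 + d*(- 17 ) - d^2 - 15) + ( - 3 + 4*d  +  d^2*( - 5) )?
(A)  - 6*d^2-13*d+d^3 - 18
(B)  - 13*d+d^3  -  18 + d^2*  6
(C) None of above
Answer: A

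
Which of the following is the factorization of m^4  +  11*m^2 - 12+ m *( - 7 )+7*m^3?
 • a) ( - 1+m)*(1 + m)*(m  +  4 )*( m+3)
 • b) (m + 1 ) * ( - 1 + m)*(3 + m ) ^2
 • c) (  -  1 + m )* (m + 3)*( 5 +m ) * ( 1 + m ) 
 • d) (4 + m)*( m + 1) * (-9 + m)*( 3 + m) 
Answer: a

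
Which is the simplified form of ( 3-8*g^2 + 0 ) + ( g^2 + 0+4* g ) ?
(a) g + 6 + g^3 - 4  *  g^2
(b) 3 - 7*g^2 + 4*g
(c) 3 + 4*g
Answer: b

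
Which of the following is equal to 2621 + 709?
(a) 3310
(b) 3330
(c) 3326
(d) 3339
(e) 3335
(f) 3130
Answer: b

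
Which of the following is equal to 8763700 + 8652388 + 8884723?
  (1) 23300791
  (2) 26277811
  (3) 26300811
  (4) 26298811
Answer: 3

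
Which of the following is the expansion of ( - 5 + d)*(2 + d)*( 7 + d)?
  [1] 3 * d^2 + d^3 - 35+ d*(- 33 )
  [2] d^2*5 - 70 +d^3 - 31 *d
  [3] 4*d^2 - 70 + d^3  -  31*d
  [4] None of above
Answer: 3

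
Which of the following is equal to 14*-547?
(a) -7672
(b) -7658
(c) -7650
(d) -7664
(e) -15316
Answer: b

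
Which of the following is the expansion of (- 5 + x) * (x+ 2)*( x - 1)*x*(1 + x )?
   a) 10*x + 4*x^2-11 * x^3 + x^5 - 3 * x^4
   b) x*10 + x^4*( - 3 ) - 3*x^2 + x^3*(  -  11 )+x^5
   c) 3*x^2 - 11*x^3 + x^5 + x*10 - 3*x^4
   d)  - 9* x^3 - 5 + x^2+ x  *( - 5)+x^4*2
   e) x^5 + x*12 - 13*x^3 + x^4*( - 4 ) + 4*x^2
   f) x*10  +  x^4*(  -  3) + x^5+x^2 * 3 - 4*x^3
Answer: c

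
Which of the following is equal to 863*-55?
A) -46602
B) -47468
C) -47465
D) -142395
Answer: C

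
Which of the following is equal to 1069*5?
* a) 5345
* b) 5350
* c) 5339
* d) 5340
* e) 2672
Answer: a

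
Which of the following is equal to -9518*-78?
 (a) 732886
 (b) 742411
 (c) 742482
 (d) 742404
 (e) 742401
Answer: d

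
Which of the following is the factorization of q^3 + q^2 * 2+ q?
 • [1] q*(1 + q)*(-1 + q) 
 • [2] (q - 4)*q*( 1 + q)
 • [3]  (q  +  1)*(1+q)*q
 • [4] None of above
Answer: 3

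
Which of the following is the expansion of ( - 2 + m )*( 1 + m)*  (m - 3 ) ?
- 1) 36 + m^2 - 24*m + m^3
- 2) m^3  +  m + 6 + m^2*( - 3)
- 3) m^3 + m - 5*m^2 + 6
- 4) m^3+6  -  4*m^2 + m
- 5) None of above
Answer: 4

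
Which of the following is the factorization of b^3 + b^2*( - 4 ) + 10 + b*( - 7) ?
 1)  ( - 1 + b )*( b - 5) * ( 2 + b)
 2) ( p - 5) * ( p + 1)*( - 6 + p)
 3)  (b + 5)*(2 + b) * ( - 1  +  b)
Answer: 1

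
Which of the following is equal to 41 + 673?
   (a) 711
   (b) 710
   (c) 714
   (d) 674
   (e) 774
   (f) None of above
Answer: c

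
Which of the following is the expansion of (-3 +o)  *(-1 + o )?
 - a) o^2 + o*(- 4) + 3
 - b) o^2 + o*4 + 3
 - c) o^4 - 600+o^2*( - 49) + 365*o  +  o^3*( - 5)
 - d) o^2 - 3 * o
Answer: a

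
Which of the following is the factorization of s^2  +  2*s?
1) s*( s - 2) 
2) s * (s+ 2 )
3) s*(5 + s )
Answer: 2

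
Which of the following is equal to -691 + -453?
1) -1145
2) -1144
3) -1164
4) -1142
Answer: 2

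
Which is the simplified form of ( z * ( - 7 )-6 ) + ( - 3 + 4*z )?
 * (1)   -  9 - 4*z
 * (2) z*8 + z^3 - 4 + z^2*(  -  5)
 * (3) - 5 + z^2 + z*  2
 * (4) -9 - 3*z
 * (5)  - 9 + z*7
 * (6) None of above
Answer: 4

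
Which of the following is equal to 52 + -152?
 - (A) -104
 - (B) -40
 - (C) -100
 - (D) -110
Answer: C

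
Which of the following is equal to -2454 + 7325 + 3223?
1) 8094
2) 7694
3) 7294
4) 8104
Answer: 1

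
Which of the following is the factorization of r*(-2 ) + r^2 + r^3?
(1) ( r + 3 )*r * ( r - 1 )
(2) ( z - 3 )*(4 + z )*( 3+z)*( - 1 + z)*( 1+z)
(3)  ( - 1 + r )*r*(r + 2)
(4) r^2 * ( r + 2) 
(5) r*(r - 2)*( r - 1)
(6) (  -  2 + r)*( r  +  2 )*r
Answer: 3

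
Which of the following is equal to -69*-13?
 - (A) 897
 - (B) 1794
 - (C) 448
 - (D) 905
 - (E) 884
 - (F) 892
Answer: A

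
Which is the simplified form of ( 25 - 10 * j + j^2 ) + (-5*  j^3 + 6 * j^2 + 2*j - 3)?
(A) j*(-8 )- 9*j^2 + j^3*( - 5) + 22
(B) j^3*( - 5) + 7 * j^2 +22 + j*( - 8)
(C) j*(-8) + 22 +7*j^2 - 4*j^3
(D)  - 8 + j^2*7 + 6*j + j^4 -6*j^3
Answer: B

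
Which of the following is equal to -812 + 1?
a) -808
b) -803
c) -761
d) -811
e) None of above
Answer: d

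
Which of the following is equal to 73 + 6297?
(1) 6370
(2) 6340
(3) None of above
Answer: 1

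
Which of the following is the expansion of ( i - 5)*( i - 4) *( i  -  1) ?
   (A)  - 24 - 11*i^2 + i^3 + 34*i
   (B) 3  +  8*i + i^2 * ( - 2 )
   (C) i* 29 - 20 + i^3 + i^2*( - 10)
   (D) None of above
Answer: C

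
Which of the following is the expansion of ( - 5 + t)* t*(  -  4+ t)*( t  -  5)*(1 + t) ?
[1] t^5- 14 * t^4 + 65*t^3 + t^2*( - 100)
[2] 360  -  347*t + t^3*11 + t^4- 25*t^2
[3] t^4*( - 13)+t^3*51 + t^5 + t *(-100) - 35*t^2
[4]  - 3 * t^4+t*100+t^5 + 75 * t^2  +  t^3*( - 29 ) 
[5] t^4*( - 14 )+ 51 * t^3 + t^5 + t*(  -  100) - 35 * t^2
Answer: 3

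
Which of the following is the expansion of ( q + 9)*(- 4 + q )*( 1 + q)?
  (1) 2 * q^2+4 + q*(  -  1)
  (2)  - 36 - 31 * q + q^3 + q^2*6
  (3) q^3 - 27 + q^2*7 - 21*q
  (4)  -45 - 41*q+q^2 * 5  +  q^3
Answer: 2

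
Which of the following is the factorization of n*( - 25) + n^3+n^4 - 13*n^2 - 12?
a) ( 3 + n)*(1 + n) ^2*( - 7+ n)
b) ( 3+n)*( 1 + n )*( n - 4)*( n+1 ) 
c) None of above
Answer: b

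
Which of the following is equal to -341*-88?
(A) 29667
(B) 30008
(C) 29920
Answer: B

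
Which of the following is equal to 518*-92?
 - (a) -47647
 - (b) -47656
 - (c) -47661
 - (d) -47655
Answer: b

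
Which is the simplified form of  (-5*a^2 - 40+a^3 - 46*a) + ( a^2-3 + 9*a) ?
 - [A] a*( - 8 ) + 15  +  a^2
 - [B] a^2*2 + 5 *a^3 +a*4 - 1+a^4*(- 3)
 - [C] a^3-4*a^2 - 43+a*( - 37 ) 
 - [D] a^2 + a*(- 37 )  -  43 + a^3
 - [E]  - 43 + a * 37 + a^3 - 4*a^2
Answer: C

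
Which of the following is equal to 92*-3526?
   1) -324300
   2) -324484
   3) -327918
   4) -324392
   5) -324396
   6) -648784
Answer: 4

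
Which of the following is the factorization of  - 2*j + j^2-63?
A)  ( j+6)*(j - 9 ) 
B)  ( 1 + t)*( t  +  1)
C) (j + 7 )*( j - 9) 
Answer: C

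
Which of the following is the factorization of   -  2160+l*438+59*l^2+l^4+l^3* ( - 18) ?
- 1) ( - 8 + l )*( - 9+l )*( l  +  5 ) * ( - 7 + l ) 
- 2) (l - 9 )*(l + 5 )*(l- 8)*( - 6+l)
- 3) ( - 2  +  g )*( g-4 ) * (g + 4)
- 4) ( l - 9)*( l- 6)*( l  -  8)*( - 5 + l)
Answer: 2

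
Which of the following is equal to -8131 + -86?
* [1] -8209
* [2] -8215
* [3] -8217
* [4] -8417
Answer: 3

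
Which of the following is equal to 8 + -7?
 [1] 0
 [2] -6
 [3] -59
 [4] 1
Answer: 4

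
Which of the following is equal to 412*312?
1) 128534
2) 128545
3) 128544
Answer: 3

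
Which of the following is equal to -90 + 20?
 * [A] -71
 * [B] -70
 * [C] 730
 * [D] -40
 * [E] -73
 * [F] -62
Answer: B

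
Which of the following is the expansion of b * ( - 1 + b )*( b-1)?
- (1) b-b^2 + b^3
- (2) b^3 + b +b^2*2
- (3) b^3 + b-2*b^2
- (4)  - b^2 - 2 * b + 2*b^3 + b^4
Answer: 3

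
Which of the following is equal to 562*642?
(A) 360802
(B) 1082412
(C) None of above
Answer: C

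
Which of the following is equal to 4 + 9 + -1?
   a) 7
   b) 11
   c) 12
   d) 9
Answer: c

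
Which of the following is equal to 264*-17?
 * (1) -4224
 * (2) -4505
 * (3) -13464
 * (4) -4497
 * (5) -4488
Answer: 5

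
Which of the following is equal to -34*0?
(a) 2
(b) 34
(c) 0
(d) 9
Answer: c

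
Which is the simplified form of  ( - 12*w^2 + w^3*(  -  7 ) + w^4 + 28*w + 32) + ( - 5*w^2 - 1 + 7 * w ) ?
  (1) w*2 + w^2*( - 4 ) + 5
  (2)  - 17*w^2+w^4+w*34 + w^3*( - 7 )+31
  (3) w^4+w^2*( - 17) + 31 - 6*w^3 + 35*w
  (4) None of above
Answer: 4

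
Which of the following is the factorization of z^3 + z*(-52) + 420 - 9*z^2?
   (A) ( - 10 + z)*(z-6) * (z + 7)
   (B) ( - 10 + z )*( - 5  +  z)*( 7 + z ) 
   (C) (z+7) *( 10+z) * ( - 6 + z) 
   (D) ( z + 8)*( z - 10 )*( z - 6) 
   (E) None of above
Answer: A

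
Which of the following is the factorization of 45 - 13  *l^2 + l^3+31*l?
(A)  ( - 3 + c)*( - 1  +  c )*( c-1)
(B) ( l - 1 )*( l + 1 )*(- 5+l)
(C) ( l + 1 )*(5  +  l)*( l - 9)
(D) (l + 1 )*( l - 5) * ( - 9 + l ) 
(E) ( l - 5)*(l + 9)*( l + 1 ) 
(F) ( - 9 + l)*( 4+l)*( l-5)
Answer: D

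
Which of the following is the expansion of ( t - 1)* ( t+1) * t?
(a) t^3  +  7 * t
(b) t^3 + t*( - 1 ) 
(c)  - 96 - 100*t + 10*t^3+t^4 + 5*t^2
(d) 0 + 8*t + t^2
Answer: b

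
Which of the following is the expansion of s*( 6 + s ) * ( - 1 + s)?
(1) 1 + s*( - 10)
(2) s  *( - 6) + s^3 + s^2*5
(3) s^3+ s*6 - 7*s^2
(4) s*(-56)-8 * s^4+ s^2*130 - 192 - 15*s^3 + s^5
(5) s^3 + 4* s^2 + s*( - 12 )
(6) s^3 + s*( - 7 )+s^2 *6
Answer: 2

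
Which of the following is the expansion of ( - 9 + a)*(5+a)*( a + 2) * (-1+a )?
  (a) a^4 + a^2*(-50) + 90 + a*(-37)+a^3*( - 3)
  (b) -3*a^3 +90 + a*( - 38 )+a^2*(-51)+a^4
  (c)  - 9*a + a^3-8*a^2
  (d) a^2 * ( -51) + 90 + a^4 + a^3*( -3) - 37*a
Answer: d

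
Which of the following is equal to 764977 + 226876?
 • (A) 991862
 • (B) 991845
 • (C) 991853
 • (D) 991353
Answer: C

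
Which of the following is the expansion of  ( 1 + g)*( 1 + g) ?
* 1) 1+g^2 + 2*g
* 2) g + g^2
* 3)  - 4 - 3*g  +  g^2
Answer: 1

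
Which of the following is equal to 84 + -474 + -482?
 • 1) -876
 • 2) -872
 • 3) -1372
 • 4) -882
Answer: 2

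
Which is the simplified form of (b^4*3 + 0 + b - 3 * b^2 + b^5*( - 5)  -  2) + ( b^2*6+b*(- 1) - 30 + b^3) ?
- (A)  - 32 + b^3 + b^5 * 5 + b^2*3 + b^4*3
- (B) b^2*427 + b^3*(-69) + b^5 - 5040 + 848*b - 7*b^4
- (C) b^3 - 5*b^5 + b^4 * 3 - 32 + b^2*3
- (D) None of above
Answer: C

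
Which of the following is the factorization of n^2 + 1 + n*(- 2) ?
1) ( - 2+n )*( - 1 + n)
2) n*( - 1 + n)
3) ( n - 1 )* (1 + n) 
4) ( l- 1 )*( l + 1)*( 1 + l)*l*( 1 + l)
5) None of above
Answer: 5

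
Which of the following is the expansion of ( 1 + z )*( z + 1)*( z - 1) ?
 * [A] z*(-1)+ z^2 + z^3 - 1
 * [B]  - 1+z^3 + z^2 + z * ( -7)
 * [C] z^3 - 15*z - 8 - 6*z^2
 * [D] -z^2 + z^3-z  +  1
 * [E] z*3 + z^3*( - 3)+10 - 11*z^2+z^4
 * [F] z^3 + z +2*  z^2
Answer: A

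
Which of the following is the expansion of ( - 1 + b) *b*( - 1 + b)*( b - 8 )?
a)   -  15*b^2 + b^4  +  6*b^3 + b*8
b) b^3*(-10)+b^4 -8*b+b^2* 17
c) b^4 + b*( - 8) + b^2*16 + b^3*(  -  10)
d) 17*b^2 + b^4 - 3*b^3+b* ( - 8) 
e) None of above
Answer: b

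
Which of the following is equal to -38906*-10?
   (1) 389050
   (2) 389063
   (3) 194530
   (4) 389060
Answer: 4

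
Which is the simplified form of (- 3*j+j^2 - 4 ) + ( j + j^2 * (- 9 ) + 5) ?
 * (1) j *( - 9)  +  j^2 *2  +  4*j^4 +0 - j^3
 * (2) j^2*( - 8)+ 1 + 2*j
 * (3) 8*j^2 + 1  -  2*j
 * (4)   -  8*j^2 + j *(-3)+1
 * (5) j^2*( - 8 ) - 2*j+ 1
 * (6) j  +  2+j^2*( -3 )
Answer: 5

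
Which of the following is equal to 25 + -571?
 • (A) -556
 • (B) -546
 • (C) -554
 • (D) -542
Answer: B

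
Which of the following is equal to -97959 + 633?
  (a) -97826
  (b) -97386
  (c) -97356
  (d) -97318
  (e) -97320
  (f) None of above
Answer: f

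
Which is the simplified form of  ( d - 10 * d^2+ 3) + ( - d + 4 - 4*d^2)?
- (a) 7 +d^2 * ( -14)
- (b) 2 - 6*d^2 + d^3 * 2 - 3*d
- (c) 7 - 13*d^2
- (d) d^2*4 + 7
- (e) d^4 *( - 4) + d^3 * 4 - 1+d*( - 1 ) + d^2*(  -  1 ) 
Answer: a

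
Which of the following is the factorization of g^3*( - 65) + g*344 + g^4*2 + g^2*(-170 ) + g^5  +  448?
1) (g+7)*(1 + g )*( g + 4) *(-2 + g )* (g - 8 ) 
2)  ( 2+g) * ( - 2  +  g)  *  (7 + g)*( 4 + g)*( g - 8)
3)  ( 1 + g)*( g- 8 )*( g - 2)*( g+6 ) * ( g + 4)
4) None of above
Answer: 1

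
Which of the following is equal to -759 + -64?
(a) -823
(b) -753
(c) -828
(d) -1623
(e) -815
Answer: a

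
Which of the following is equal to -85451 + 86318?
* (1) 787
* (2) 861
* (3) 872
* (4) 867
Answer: 4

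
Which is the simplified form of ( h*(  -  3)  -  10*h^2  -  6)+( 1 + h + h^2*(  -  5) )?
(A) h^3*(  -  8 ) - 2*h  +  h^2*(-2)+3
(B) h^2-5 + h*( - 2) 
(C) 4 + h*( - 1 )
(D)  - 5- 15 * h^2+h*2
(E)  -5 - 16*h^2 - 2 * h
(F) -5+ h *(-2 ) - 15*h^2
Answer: F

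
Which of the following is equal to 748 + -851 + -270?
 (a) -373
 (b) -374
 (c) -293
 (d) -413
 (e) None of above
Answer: a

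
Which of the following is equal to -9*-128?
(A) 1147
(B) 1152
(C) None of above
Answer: B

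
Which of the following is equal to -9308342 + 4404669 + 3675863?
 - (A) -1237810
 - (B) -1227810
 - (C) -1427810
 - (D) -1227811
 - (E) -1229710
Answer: B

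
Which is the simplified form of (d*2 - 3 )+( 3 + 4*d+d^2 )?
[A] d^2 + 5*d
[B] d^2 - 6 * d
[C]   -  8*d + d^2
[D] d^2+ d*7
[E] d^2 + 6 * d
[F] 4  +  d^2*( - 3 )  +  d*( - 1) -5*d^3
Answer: E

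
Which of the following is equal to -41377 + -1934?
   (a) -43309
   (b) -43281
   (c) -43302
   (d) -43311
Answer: d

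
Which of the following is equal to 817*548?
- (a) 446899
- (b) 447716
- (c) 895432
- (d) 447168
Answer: b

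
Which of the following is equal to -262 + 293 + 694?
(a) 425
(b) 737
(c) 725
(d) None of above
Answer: c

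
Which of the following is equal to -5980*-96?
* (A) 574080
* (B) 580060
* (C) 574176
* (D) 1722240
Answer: A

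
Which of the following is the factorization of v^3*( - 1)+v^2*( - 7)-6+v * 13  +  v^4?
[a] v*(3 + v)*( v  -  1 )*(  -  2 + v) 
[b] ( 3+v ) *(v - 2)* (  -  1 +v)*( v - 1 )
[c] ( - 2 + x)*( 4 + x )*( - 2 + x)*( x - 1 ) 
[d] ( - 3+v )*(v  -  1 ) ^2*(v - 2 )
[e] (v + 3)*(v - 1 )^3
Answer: b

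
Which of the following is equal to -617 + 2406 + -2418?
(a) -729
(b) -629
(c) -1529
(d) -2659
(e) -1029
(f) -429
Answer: b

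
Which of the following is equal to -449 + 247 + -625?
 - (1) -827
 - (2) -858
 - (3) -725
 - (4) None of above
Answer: 1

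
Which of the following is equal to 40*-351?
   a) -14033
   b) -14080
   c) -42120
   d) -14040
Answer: d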